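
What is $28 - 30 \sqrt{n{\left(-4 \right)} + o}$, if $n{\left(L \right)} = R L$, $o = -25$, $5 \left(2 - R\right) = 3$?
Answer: $28 - 18 i \sqrt{85} \approx 28.0 - 165.95 i$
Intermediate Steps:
$R = \frac{7}{5}$ ($R = 2 - \frac{3}{5} = \frac{7}{5} \approx 1.4$)
$n{\left(L \right)} = \frac{7 L}{5}$
$28 - 30 \sqrt{n{\left(-4 \right)} + o} = 28 - 30 \sqrt{\frac{7}{5} \left(-4\right) - 25} = 28 - 30 \sqrt{- \frac{28}{5} - 25} = 28 - 30 \sqrt{- \frac{153}{5}} = 28 - 30 \frac{3 i \sqrt{85}}{5} = 28 - 18 i \sqrt{85}$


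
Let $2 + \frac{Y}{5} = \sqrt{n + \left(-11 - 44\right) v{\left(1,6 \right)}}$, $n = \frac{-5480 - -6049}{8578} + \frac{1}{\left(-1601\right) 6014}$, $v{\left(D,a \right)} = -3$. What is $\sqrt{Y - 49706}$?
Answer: $\frac{\sqrt{-21196189416400035053376564 + 103240669115 \sqrt{70375276516250594092066}}}{20648133823} \approx 222.83 i$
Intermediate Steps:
$n = \frac{1369639747}{20648133823}$ ($n = \left(-5480 + 6049\right) \frac{1}{8578} - \frac{1}{9628414} = 569 \cdot \frac{1}{8578} - \frac{1}{9628414} = \frac{569}{8578} - \frac{1}{9628414} = \frac{1369639747}{20648133823} \approx 0.066332$)
$Y = -10 + \frac{5 \sqrt{70375276516250594092066}}{20648133823}$ ($Y = -10 + 5 \sqrt{\frac{1369639747}{20648133823} + \left(-11 - 44\right) \left(-3\right)} = -10 + 5 \sqrt{\frac{1369639747}{20648133823} - -165} = -10 + 5 \sqrt{\frac{1369639747}{20648133823} + 165} = -10 + 5 \sqrt{\frac{3408311720542}{20648133823}} = -10 + 5 \frac{\sqrt{70375276516250594092066}}{20648133823} = -10 + \frac{5 \sqrt{70375276516250594092066}}{20648133823} \approx 54.239$)
$\sqrt{Y - 49706} = \sqrt{\left(-10 + \frac{5 \sqrt{70375276516250594092066}}{20648133823}\right) - 49706} = \sqrt{-49716 + \frac{5 \sqrt{70375276516250594092066}}{20648133823}}$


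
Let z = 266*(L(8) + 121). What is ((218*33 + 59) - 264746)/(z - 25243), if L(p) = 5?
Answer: -257493/8273 ≈ -31.125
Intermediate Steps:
z = 33516 (z = 266*(5 + 121) = 266*126 = 33516)
((218*33 + 59) - 264746)/(z - 25243) = ((218*33 + 59) - 264746)/(33516 - 25243) = ((7194 + 59) - 264746)/8273 = (7253 - 264746)*(1/8273) = -257493*1/8273 = -257493/8273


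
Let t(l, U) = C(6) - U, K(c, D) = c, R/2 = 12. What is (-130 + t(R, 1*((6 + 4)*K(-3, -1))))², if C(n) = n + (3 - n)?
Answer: 9409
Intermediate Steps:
R = 24 (R = 2*12 = 24)
C(n) = 3
t(l, U) = 3 - U
(-130 + t(R, 1*((6 + 4)*K(-3, -1))))² = (-130 + (3 - (6 + 4)*(-3)))² = (-130 + (3 - 10*(-3)))² = (-130 + (3 - (-30)))² = (-130 + (3 - 1*(-30)))² = (-130 + (3 + 30))² = (-130 + 33)² = (-97)² = 9409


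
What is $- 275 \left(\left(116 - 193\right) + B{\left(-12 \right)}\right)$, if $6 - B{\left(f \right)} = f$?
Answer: $16225$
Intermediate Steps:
$B{\left(f \right)} = 6 - f$
$- 275 \left(\left(116 - 193\right) + B{\left(-12 \right)}\right) = - 275 \left(\left(116 - 193\right) + \left(6 - -12\right)\right) = - 275 \left(-77 + \left(6 + 12\right)\right) = - 275 \left(-77 + 18\right) = \left(-275\right) \left(-59\right) = 16225$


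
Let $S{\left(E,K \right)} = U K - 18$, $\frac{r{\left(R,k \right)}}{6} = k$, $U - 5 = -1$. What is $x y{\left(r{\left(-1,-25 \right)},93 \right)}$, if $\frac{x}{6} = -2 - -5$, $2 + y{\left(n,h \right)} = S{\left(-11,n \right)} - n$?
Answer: $-8460$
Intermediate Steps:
$U = 4$ ($U = 5 - 1 = 4$)
$r{\left(R,k \right)} = 6 k$
$S{\left(E,K \right)} = -18 + 4 K$ ($S{\left(E,K \right)} = 4 K - 18 = -18 + 4 K$)
$y{\left(n,h \right)} = -20 + 3 n$ ($y{\left(n,h \right)} = -2 + \left(\left(-18 + 4 n\right) - n\right) = -2 + \left(-18 + 3 n\right) = -20 + 3 n$)
$x = 18$ ($x = 6 \left(-2 - -5\right) = 6 \left(-2 + 5\right) = 6 \cdot 3 = 18$)
$x y{\left(r{\left(-1,-25 \right)},93 \right)} = 18 \left(-20 + 3 \cdot 6 \left(-25\right)\right) = 18 \left(-20 + 3 \left(-150\right)\right) = 18 \left(-20 - 450\right) = 18 \left(-470\right) = -8460$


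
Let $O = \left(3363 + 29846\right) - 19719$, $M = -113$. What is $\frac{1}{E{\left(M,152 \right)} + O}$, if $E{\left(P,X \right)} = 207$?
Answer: $\frac{1}{13697} \approx 7.3009 \cdot 10^{-5}$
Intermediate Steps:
$O = 13490$ ($O = 33209 - 19719 = 13490$)
$\frac{1}{E{\left(M,152 \right)} + O} = \frac{1}{207 + 13490} = \frac{1}{13697}$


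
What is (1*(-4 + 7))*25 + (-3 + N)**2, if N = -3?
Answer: 111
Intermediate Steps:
(1*(-4 + 7))*25 + (-3 + N)**2 = (1*(-4 + 7))*25 + (-3 - 3)**2 = (1*3)*25 + (-6)**2 = 3*25 + 36 = 75 + 36 = 111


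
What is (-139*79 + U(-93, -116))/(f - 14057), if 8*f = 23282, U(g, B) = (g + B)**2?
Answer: -130800/44587 ≈ -2.9336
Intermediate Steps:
U(g, B) = (B + g)**2
f = 11641/4 (f = (1/8)*23282 = 11641/4 ≈ 2910.3)
(-139*79 + U(-93, -116))/(f - 14057) = (-139*79 + (-116 - 93)**2)/(11641/4 - 14057) = (-10981 + (-209)**2)/(-44587/4) = (-10981 + 43681)*(-4/44587) = 32700*(-4/44587) = -130800/44587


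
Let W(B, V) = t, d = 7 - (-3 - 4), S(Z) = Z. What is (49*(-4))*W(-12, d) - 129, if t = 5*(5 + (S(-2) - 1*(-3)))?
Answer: -6009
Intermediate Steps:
d = 14 (d = 7 - 1*(-7) = 7 + 7 = 14)
t = 30 (t = 5*(5 + (-2 - 1*(-3))) = 5*(5 + (-2 + 3)) = 5*(5 + 1) = 5*6 = 30)
W(B, V) = 30
(49*(-4))*W(-12, d) - 129 = (49*(-4))*30 - 129 = -196*30 - 129 = -5880 - 129 = -6009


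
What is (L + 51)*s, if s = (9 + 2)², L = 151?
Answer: 24442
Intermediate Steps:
s = 121 (s = 11² = 121)
(L + 51)*s = (151 + 51)*121 = 202*121 = 24442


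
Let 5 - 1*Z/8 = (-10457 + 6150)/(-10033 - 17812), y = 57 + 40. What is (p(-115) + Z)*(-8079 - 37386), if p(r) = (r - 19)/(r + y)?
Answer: -35098104041/16707 ≈ -2.1008e+6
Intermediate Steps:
y = 97
p(r) = (-19 + r)/(97 + r) (p(r) = (r - 19)/(r + 97) = (-19 + r)/(97 + r))
Z = 1079344/27845 (Z = 40 - 8*(-10457 + 6150)/(-10033 - 17812) = 40 - (-34456)/(-27845) = 40 - (-34456)*(-1)/27845 = 40 - 8*4307/27845 = 40 - 34456/27845 = 1079344/27845 ≈ 38.763)
(p(-115) + Z)*(-8079 - 37386) = ((-19 - 115)/(97 - 115) + 1079344/27845)*(-8079 - 37386) = (-134/(-18) + 1079344/27845)*(-45465) = (-1/18*(-134) + 1079344/27845)*(-45465) = (67/9 + 1079344/27845)*(-45465) = (11579711/250605)*(-45465) = -35098104041/16707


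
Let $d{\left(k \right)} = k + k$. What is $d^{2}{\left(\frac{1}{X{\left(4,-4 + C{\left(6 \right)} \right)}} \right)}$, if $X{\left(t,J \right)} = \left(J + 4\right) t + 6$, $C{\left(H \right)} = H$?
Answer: $\frac{1}{225} \approx 0.0044444$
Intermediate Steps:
$X{\left(t,J \right)} = 6 + t \left(4 + J\right)$ ($X{\left(t,J \right)} = \left(4 + J\right) t + 6 = t \left(4 + J\right) + 6 = 6 + t \left(4 + J\right)$)
$d{\left(k \right)} = 2 k$
$d^{2}{\left(\frac{1}{X{\left(4,-4 + C{\left(6 \right)} \right)}} \right)} = \left(\frac{2}{6 + 4 \cdot 4 + \left(-4 + 6\right) 4}\right)^{2} = \left(\frac{2}{6 + 16 + 2 \cdot 4}\right)^{2} = \left(\frac{2}{6 + 16 + 8}\right)^{2} = \left(\frac{2}{30}\right)^{2} = \left(2 \cdot \frac{1}{30}\right)^{2} = \left(\frac{1}{15}\right)^{2} = \frac{1}{225}$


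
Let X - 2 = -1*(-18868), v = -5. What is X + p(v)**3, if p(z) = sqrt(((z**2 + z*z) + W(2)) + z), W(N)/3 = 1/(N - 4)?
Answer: 18870 + 87*sqrt(174)/4 ≈ 19157.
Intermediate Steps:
W(N) = 3/(-4 + N) (W(N) = 3/(N - 4) = 3/(-4 + N))
p(z) = sqrt(-3/2 + z + 2*z**2) (p(z) = sqrt(((z**2 + z*z) + 3/(-4 + 2)) + z) = sqrt(((z**2 + z**2) + 3/(-2)) + z) = sqrt((2*z**2 + 3*(-1/2)) + z) = sqrt((2*z**2 - 3/2) + z) = sqrt((-3/2 + 2*z**2) + z) = sqrt(-3/2 + z + 2*z**2))
X = 18870 (X = 2 - 1*(-18868) = 2 + 18868 = 18870)
X + p(v)**3 = 18870 + (sqrt(-6 + 4*(-5) + 8*(-5)**2)/2)**3 = 18870 + (sqrt(-6 - 20 + 8*25)/2)**3 = 18870 + (sqrt(-6 - 20 + 200)/2)**3 = 18870 + (sqrt(174)/2)**3 = 18870 + 87*sqrt(174)/4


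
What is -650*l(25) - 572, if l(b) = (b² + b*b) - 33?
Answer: -791622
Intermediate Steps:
l(b) = -33 + 2*b² (l(b) = (b² + b²) - 33 = 2*b² - 33 = -33 + 2*b²)
-650*l(25) - 572 = -650*(-33 + 2*25²) - 572 = -650*(-33 + 2*625) - 572 = -650*(-33 + 1250) - 572 = -650*1217 - 572 = -791050 - 572 = -791622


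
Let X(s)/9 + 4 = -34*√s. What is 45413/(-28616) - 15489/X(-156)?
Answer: -249791651/161279776 - 29257*I*√39/45088 ≈ -1.5488 - 4.0523*I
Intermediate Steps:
X(s) = -36 - 306*√s (X(s) = -36 + 9*(-34*√s) = -36 - 306*√s)
45413/(-28616) - 15489/X(-156) = 45413/(-28616) - 15489/(-36 - 612*I*√39) = 45413*(-1/28616) - 15489/(-36 - 612*I*√39) = -45413/28616 - 15489/(-36 - 612*I*√39)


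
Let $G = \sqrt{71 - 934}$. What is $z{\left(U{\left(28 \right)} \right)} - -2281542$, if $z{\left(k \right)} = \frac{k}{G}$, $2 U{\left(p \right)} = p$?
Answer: $2281542 - \frac{14 i \sqrt{863}}{863} \approx 2.2815 \cdot 10^{6} - 0.47657 i$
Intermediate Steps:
$G = i \sqrt{863}$ ($G = \sqrt{-863} = i \sqrt{863} \approx 29.377 i$)
$U{\left(p \right)} = \frac{p}{2}$
$z{\left(k \right)} = - \frac{i k \sqrt{863}}{863}$ ($z{\left(k \right)} = \frac{k}{i \sqrt{863}} = k \left(- \frac{i \sqrt{863}}{863}\right) = - \frac{i k \sqrt{863}}{863}$)
$z{\left(U{\left(28 \right)} \right)} - -2281542 = - \frac{i \frac{1}{2} \cdot 28 \sqrt{863}}{863} - -2281542 = \left(- \frac{1}{863}\right) i 14 \sqrt{863} + 2281542 = - \frac{14 i \sqrt{863}}{863} + 2281542 = 2281542 - \frac{14 i \sqrt{863}}{863}$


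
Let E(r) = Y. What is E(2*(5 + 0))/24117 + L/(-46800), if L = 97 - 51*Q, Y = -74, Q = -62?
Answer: -27353501/376225200 ≈ -0.072705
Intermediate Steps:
L = 3259 (L = 97 - 51*(-62) = 97 + 3162 = 3259)
E(r) = -74
E(2*(5 + 0))/24117 + L/(-46800) = -74/24117 + 3259/(-46800) = -74*1/24117 + 3259*(-1/46800) = -74/24117 - 3259/46800 = -27353501/376225200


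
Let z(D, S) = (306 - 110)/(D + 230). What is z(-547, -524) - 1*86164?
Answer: -27314184/317 ≈ -86165.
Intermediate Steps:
z(D, S) = 196/(230 + D)
z(-547, -524) - 1*86164 = 196/(230 - 547) - 1*86164 = 196/(-317) - 86164 = 196*(-1/317) - 86164 = -196/317 - 86164 = -27314184/317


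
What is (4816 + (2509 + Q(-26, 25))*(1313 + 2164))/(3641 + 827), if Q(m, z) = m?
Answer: 8638207/4468 ≈ 1933.3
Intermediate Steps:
(4816 + (2509 + Q(-26, 25))*(1313 + 2164))/(3641 + 827) = (4816 + (2509 - 26)*(1313 + 2164))/(3641 + 827) = (4816 + 2483*3477)/4468 = (4816 + 8633391)*(1/4468) = 8638207*(1/4468) = 8638207/4468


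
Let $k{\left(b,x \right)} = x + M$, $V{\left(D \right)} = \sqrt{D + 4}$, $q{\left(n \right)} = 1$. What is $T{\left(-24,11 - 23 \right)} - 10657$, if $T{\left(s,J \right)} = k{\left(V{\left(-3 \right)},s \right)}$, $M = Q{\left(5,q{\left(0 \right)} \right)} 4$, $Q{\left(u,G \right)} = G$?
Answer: $-10677$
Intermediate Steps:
$V{\left(D \right)} = \sqrt{4 + D}$
$M = 4$ ($M = 1 \cdot 4 = 4$)
$k{\left(b,x \right)} = 4 + x$ ($k{\left(b,x \right)} = x + 4 = 4 + x$)
$T{\left(s,J \right)} = 4 + s$
$T{\left(-24,11 - 23 \right)} - 10657 = \left(4 - 24\right) - 10657 = -20 - 10657 = -10677$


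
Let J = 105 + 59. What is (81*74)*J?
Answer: 983016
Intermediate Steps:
J = 164
(81*74)*J = (81*74)*164 = 5994*164 = 983016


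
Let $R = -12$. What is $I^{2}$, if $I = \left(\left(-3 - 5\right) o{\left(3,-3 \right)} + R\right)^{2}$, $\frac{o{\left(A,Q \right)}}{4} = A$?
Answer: $136048896$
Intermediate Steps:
$o{\left(A,Q \right)} = 4 A$
$I = 11664$ ($I = \left(\left(-3 - 5\right) 4 \cdot 3 - 12\right)^{2} = \left(\left(-3 - 5\right) 12 - 12\right)^{2} = \left(\left(-8\right) 12 - 12\right)^{2} = \left(-96 - 12\right)^{2} = \left(-108\right)^{2} = 11664$)
$I^{2} = 11664^{2} = 136048896$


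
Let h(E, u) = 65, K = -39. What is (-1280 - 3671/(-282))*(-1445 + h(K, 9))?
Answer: 82176470/47 ≈ 1.7484e+6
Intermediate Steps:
(-1280 - 3671/(-282))*(-1445 + h(K, 9)) = (-1280 - 3671/(-282))*(-1445 + 65) = (-1280 - 3671*(-1/282))*(-1380) = (-1280 + 3671/282)*(-1380) = -357289/282*(-1380) = 82176470/47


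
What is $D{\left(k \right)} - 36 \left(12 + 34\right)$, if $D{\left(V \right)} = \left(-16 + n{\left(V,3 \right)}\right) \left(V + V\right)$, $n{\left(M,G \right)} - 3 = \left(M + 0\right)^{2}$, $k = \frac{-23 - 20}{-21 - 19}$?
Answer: $- \frac{53806893}{32000} \approx -1681.5$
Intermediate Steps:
$k = \frac{43}{40}$ ($k = - \frac{43}{-40} = \left(-43\right) \left(- \frac{1}{40}\right) = \frac{43}{40} \approx 1.075$)
$n{\left(M,G \right)} = 3 + M^{2}$ ($n{\left(M,G \right)} = 3 + \left(M + 0\right)^{2} = 3 + M^{2}$)
$D{\left(V \right)} = 2 V \left(-13 + V^{2}\right)$ ($D{\left(V \right)} = \left(-16 + \left(3 + V^{2}\right)\right) \left(V + V\right) = \left(-13 + V^{2}\right) 2 V = 2 V \left(-13 + V^{2}\right)$)
$D{\left(k \right)} - 36 \left(12 + 34\right) = 2 \cdot \frac{43}{40} \left(-13 + \left(\frac{43}{40}\right)^{2}\right) - 36 \left(12 + 34\right) = 2 \cdot \frac{43}{40} \left(-13 + \frac{1849}{1600}\right) - 36 \cdot 46 = 2 \cdot \frac{43}{40} \left(- \frac{18951}{1600}\right) - 1656 = - \frac{814893}{32000} - 1656 = - \frac{53806893}{32000}$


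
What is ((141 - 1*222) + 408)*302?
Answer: 98754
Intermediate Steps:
((141 - 1*222) + 408)*302 = ((141 - 222) + 408)*302 = (-81 + 408)*302 = 327*302 = 98754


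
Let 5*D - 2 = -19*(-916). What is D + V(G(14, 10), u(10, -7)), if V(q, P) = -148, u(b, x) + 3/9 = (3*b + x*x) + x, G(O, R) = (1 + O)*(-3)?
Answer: 16666/5 ≈ 3333.2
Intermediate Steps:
G(O, R) = -3 - 3*O
u(b, x) = -⅓ + x + x² + 3*b (u(b, x) = -⅓ + ((3*b + x*x) + x) = -⅓ + ((3*b + x²) + x) = -⅓ + ((x² + 3*b) + x) = -⅓ + (x + x² + 3*b) = -⅓ + x + x² + 3*b)
D = 17406/5 (D = ⅖ + (-19*(-916))/5 = ⅖ + (⅕)*17404 = ⅖ + 17404/5 = 17406/5 ≈ 3481.2)
D + V(G(14, 10), u(10, -7)) = 17406/5 - 148 = 16666/5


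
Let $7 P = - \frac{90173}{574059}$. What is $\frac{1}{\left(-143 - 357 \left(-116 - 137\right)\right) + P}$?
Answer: $\frac{4018413}{362372357341} \approx 1.1089 \cdot 10^{-5}$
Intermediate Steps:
$P = - \frac{90173}{4018413}$ ($P = \frac{\left(-90173\right) \frac{1}{574059}}{7} = \frac{1}{7} \left(- \frac{90173}{574059}\right) = - \frac{90173}{4018413} \approx -0.02244$)
$\frac{1}{\left(-143 - 357 \left(-116 - 137\right)\right) + P} = \frac{1}{\left(-143 - 357 \left(-116 - 137\right)\right) - \frac{90173}{4018413}} = \frac{1}{\left(-143 - -90321\right) - \frac{90173}{4018413}} = \frac{1}{\left(-143 + 90321\right) - \frac{90173}{4018413}} = \frac{1}{90178 - \frac{90173}{4018413}} = \frac{1}{\frac{362372357341}{4018413}} = \frac{4018413}{362372357341}$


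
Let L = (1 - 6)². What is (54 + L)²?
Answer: 6241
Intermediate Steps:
L = 25 (L = (-5)² = 25)
(54 + L)² = (54 + 25)² = 79² = 6241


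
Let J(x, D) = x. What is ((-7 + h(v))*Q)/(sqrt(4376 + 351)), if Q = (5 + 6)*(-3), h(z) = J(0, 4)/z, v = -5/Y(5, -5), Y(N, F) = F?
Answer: 231*sqrt(4727)/4727 ≈ 3.3598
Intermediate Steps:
v = 1 (v = -5/(-5) = -5*(-1/5) = 1)
h(z) = 0 (h(z) = 0/z = 0)
Q = -33 (Q = 11*(-3) = -33)
((-7 + h(v))*Q)/(sqrt(4376 + 351)) = ((-7 + 0)*(-33))/(sqrt(4376 + 351)) = (-7*(-33))/(sqrt(4727)) = 231*(sqrt(4727)/4727) = 231*sqrt(4727)/4727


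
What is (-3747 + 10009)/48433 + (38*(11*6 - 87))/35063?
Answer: 25844996/242600897 ≈ 0.10653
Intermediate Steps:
(-3747 + 10009)/48433 + (38*(11*6 - 87))/35063 = 6262*(1/48433) + (38*(66 - 87))*(1/35063) = 6262/48433 + (38*(-21))*(1/35063) = 6262/48433 - 798*1/35063 = 6262/48433 - 114/5009 = 25844996/242600897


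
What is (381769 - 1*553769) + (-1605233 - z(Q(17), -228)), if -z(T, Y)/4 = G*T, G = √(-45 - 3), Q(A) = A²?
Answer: -1777233 + 4624*I*√3 ≈ -1.7772e+6 + 8009.0*I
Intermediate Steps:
G = 4*I*√3 (G = √(-48) = 4*I*√3 ≈ 6.9282*I)
z(T, Y) = -16*I*T*√3 (z(T, Y) = -4*4*I*√3*T = -16*I*T*√3)
(381769 - 1*553769) + (-1605233 - z(Q(17), -228)) = (381769 - 1*553769) + (-1605233 - (-16)*I*17²*√3) = (381769 - 553769) + (-1605233 - (-16)*I*289*√3) = -172000 + (-1605233 - (-4624)*I*√3) = -172000 + (-1605233 + 4624*I*√3) = -1777233 + 4624*I*√3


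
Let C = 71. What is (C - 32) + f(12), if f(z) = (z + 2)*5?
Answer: 109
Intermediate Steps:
f(z) = 10 + 5*z (f(z) = (2 + z)*5 = 10 + 5*z)
(C - 32) + f(12) = (71 - 32) + (10 + 5*12) = 39 + (10 + 60) = 39 + 70 = 109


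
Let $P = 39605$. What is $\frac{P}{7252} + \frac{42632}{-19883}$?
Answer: $\frac{478298951}{144191516} \approx 3.3171$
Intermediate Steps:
$\frac{P}{7252} + \frac{42632}{-19883} = \frac{39605}{7252} + \frac{42632}{-19883} = 39605 \cdot \frac{1}{7252} + 42632 \left(- \frac{1}{19883}\right) = \frac{39605}{7252} - \frac{42632}{19883} = \frac{478298951}{144191516}$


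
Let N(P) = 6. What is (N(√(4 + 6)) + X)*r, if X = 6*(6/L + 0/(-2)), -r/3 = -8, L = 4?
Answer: 360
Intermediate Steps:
r = 24 (r = -3*(-8) = 24)
X = 9 (X = 6*(6/4 + 0/(-2)) = 6*(6*(¼) + 0*(-½)) = 6*(3/2 + 0) = 6*(3/2) = 9)
(N(√(4 + 6)) + X)*r = (6 + 9)*24 = 15*24 = 360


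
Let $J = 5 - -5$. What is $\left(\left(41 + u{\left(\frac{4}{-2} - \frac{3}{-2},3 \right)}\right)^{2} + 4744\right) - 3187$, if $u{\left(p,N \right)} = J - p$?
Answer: $\frac{16837}{4} \approx 4209.3$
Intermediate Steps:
$J = 10$ ($J = 5 + 5 = 10$)
$u{\left(p,N \right)} = 10 - p$
$\left(\left(41 + u{\left(\frac{4}{-2} - \frac{3}{-2},3 \right)}\right)^{2} + 4744\right) - 3187 = \left(\left(41 + \left(10 - \left(\frac{4}{-2} - \frac{3}{-2}\right)\right)\right)^{2} + 4744\right) - 3187 = \left(\left(41 + \left(10 - \left(4 \left(- \frac{1}{2}\right) - - \frac{3}{2}\right)\right)\right)^{2} + 4744\right) - 3187 = \left(\left(41 + \left(10 - \left(-2 + \frac{3}{2}\right)\right)\right)^{2} + 4744\right) - 3187 = \left(\left(41 + \left(10 - - \frac{1}{2}\right)\right)^{2} + 4744\right) - 3187 = \left(\left(41 + \left(10 + \frac{1}{2}\right)\right)^{2} + 4744\right) - 3187 = \left(\left(41 + \frac{21}{2}\right)^{2} + 4744\right) - 3187 = \left(\left(\frac{103}{2}\right)^{2} + 4744\right) - 3187 = \left(\frac{10609}{4} + 4744\right) - 3187 = \frac{29585}{4} - 3187 = \frac{16837}{4}$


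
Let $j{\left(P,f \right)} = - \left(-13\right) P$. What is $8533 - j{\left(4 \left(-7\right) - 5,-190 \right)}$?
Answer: $8962$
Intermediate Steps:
$j{\left(P,f \right)} = 13 P$
$8533 - j{\left(4 \left(-7\right) - 5,-190 \right)} = 8533 - 13 \left(4 \left(-7\right) - 5\right) = 8533 - 13 \left(-28 - 5\right) = 8533 - 13 \left(-33\right) = 8533 - -429 = 8533 + 429 = 8962$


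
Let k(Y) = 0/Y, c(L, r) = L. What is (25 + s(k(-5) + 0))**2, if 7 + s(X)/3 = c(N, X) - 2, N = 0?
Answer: 4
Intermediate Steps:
k(Y) = 0
s(X) = -27 (s(X) = -21 + 3*(0 - 2) = -21 + 3*(-2) = -21 - 6 = -27)
(25 + s(k(-5) + 0))**2 = (25 - 27)**2 = (-2)**2 = 4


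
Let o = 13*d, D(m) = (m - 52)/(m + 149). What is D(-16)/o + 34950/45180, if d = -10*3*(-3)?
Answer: 30197207/39058110 ≈ 0.77314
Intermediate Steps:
D(m) = (-52 + m)/(149 + m)
d = 90 (d = -30*(-3) = 90)
o = 1170 (o = 13*90 = 1170)
D(-16)/o + 34950/45180 = ((-52 - 16)/(149 - 16))/1170 + 34950/45180 = (-68/133)*(1/1170) + 34950*(1/45180) = ((1/133)*(-68))*(1/1170) + 1165/1506 = -68/133*1/1170 + 1165/1506 = -34/77805 + 1165/1506 = 30197207/39058110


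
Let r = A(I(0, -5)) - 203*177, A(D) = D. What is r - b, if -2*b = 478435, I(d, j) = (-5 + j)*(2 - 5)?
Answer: 406633/2 ≈ 2.0332e+5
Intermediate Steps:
I(d, j) = 15 - 3*j (I(d, j) = (-5 + j)*(-3) = 15 - 3*j)
b = -478435/2 (b = -½*478435 = -478435/2 ≈ -2.3922e+5)
r = -35901 (r = (15 - 3*(-5)) - 203*177 = (15 + 15) - 35931 = 30 - 35931 = -35901)
r - b = -35901 - 1*(-478435/2) = -35901 + 478435/2 = 406633/2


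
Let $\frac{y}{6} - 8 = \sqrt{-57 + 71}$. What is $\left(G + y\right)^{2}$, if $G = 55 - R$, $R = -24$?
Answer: $16633 + 1524 \sqrt{14} \approx 22335.0$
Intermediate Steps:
$G = 79$ ($G = 55 - -24 = 55 + 24 = 79$)
$y = 48 + 6 \sqrt{14}$ ($y = 48 + 6 \sqrt{-57 + 71} = 48 + 6 \sqrt{14} \approx 70.45$)
$\left(G + y\right)^{2} = \left(79 + \left(48 + 6 \sqrt{14}\right)\right)^{2} = \left(127 + 6 \sqrt{14}\right)^{2}$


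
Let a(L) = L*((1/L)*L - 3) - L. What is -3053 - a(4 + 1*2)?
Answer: -3035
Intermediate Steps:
a(L) = -3*L (a(L) = L*(L/L - 3) - L = L*(1 - 3) - L = L*(-2) - L = -2*L - L = -3*L)
-3053 - a(4 + 1*2) = -3053 - (-3)*(4 + 1*2) = -3053 - (-3)*(4 + 2) = -3053 - (-3)*6 = -3053 - 1*(-18) = -3053 + 18 = -3035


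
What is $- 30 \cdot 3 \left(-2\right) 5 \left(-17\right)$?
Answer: $-15300$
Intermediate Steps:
$- 30 \cdot 3 \left(-2\right) 5 \left(-17\right) = - 30 \left(\left(-6\right) 5\right) \left(-17\right) = \left(-30\right) \left(-30\right) \left(-17\right) = 900 \left(-17\right) = -15300$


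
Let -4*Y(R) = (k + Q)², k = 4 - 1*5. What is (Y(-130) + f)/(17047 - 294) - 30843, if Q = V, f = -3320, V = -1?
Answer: -516716100/16753 ≈ -30843.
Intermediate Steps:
Q = -1
k = -1 (k = 4 - 5 = -1)
Y(R) = -1 (Y(R) = -(-1 - 1)²/4 = -¼*(-2)² = -¼*4 = -1)
(Y(-130) + f)/(17047 - 294) - 30843 = (-1 - 3320)/(17047 - 294) - 30843 = -3321/16753 - 30843 = -516716100/16753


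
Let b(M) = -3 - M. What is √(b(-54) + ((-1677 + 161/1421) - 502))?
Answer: I*√87688083/203 ≈ 46.129*I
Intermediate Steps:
√(b(-54) + ((-1677 + 161/1421) - 502)) = √((-3 - 1*(-54)) + ((-1677 + 161/1421) - 502)) = √((-3 + 54) + ((-1677 + 161*(1/1421)) - 502)) = √(51 + ((-1677 + 23/203) - 502)) = √(51 + (-340408/203 - 502)) = √(51 - 442314/203) = √(-431961/203) = I*√87688083/203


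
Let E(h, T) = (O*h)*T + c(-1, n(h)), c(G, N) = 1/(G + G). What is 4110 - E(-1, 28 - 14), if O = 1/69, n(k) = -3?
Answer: 567277/138 ≈ 4110.7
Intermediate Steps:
O = 1/69 ≈ 0.014493
c(G, N) = 1/(2*G)
E(h, T) = -1/2 + T*h/69 (E(h, T) = (h/69)*T + (1/2)/(-1) = T*h/69 + (1/2)*(-1) = T*h/69 - 1/2 = -1/2 + T*h/69)
4110 - E(-1, 28 - 14) = 4110 - (-1/2 + (1/69)*(28 - 14)*(-1)) = 4110 - (-1/2 + (1/69)*14*(-1)) = 4110 - (-1/2 - 14/69) = 4110 - 1*(-97/138) = 4110 + 97/138 = 567277/138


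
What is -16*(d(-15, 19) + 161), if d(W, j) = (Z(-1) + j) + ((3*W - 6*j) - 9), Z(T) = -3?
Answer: -144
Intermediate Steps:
d(W, j) = -12 - 5*j + 3*W (d(W, j) = (-3 + j) + ((3*W - 6*j) - 9) = (-3 + j) + ((-6*j + 3*W) - 9) = (-3 + j) + (-9 - 6*j + 3*W) = -12 - 5*j + 3*W)
-16*(d(-15, 19) + 161) = -16*((-12 - 5*19 + 3*(-15)) + 161) = -16*((-12 - 95 - 45) + 161) = -16*(-152 + 161) = -16*9 = -144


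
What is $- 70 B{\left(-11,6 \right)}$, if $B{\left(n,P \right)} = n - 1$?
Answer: $840$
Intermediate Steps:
$B{\left(n,P \right)} = -1 + n$
$- 70 B{\left(-11,6 \right)} = - 70 \left(-1 - 11\right) = \left(-70\right) \left(-12\right) = 840$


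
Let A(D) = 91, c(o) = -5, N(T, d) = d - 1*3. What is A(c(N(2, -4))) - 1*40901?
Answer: -40810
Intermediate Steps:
N(T, d) = -3 + d (N(T, d) = d - 3 = -3 + d)
A(c(N(2, -4))) - 1*40901 = 91 - 1*40901 = 91 - 40901 = -40810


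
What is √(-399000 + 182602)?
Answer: I*√216398 ≈ 465.19*I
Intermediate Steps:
√(-399000 + 182602) = √(-216398) = I*√216398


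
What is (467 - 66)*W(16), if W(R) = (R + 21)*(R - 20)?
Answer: -59348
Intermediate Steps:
W(R) = (-20 + R)*(21 + R) (W(R) = (21 + R)*(-20 + R) = (-20 + R)*(21 + R))
(467 - 66)*W(16) = (467 - 66)*(-420 + 16 + 16**2) = 401*(-420 + 16 + 256) = 401*(-148) = -59348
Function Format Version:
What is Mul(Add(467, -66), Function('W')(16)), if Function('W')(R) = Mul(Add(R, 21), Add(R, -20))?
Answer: -59348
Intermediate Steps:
Function('W')(R) = Mul(Add(-20, R), Add(21, R)) (Function('W')(R) = Mul(Add(21, R), Add(-20, R)) = Mul(Add(-20, R), Add(21, R)))
Mul(Add(467, -66), Function('W')(16)) = Mul(Add(467, -66), Add(-420, 16, Pow(16, 2))) = Mul(401, Add(-420, 16, 256)) = Mul(401, -148) = -59348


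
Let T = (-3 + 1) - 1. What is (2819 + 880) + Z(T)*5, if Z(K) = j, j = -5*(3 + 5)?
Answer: 3499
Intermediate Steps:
j = -40 (j = -5*8 = -40)
T = -3 (T = -2 - 1 = -3)
Z(K) = -40
(2819 + 880) + Z(T)*5 = (2819 + 880) - 40*5 = 3699 - 200 = 3499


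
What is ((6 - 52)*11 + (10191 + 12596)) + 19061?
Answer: 41342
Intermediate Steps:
((6 - 52)*11 + (10191 + 12596)) + 19061 = (-46*11 + 22787) + 19061 = (-506 + 22787) + 19061 = 22281 + 19061 = 41342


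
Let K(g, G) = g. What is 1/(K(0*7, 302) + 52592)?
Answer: 1/52592 ≈ 1.9014e-5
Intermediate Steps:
1/(K(0*7, 302) + 52592) = 1/(0*7 + 52592) = 1/(0 + 52592) = 1/52592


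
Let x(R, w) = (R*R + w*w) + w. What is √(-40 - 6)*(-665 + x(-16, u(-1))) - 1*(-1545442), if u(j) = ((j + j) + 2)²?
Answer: 1545442 - 409*I*√46 ≈ 1.5454e+6 - 2774.0*I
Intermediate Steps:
u(j) = (2 + 2*j)² (u(j) = (2*j + 2)² = (2 + 2*j)²)
x(R, w) = w + R² + w² (x(R, w) = (R² + w²) + w = w + R² + w²)
√(-40 - 6)*(-665 + x(-16, u(-1))) - 1*(-1545442) = √(-40 - 6)*(-665 + (4*(1 - 1)² + (-16)² + (4*(1 - 1)²)²)) - 1*(-1545442) = √(-46)*(-665 + (4*0² + 256 + (4*0²)²)) + 1545442 = (I*√46)*(-665 + (4*0 + 256 + (4*0)²)) + 1545442 = (I*√46)*(-665 + (0 + 256 + 0²)) + 1545442 = (I*√46)*(-665 + (0 + 256 + 0)) + 1545442 = (I*√46)*(-665 + 256) + 1545442 = (I*√46)*(-409) + 1545442 = -409*I*√46 + 1545442 = 1545442 - 409*I*√46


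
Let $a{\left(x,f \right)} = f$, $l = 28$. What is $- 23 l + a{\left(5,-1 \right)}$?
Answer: $-645$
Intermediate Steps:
$- 23 l + a{\left(5,-1 \right)} = \left(-23\right) 28 - 1 = -644 - 1 = -645$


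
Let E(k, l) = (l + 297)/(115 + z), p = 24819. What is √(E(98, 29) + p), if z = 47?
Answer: √2010502/9 ≈ 157.55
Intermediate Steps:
E(k, l) = 11/6 + l/162 (E(k, l) = (l + 297)/(115 + 47) = (297 + l)/162 = (297 + l)*(1/162) = 11/6 + l/162)
√(E(98, 29) + p) = √((11/6 + (1/162)*29) + 24819) = √((11/6 + 29/162) + 24819) = √(163/81 + 24819) = √(2010502/81) = √2010502/9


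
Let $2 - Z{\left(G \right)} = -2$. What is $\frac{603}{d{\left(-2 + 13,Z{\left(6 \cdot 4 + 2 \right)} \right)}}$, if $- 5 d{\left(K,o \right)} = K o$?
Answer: $- \frac{3015}{44} \approx -68.523$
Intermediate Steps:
$Z{\left(G \right)} = 4$ ($Z{\left(G \right)} = 2 - -2 = 2 + 2 = 4$)
$d{\left(K,o \right)} = - \frac{K o}{5}$
$\frac{603}{d{\left(-2 + 13,Z{\left(6 \cdot 4 + 2 \right)} \right)}} = \frac{603}{\left(- \frac{1}{5}\right) \left(-2 + 13\right) 4} = \frac{603}{\left(- \frac{1}{5}\right) 11 \cdot 4} = \frac{603}{- \frac{44}{5}} = 603 \left(- \frac{5}{44}\right) = - \frac{3015}{44}$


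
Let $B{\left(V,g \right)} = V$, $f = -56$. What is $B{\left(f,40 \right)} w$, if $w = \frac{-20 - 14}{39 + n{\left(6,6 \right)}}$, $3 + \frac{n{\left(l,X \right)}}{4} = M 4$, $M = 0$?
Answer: $\frac{1904}{27} \approx 70.519$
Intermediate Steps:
$n{\left(l,X \right)} = -12$ ($n{\left(l,X \right)} = -12 + 4 \cdot 0 \cdot 4 = -12 + 4 \cdot 0 = -12 + 0 = -12$)
$w = - \frac{34}{27}$ ($w = \frac{-20 - 14}{39 - 12} = - \frac{34}{27} \approx -1.2593$)
$B{\left(f,40 \right)} w = \left(-56\right) \left(- \frac{34}{27}\right) = \frac{1904}{27}$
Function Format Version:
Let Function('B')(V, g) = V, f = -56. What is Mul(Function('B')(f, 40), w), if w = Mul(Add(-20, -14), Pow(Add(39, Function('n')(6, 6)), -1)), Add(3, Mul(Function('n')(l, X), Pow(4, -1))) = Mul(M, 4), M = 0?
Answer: Rational(1904, 27) ≈ 70.519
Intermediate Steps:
Function('n')(l, X) = -12 (Function('n')(l, X) = Add(-12, Mul(4, Mul(0, 4))) = Add(-12, Mul(4, 0)) = Add(-12, 0) = -12)
w = Rational(-34, 27) (w = Mul(Add(-20, -14), Pow(Add(39, -12), -1)) = Mul(-34, Pow(27, -1)) = Mul(-34, Rational(1, 27)) = Rational(-34, 27) ≈ -1.2593)
Mul(Function('B')(f, 40), w) = Mul(-56, Rational(-34, 27)) = Rational(1904, 27)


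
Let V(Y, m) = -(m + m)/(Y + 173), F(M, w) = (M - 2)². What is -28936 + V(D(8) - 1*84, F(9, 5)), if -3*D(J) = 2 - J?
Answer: -376182/13 ≈ -28937.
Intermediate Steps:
D(J) = -⅔ + J/3 (D(J) = -(2 - J)/3 = -⅔ + J/3)
F(M, w) = (-2 + M)²
V(Y, m) = -2*m/(173 + Y)
-28936 + V(D(8) - 1*84, F(9, 5)) = -28936 - 2*(-2 + 9)²/(173 + ((-⅔ + (⅓)*8) - 1*84)) = -28936 - 2*7²/(173 + ((-⅔ + 8/3) - 84)) = -28936 - 2*49/(173 + (2 - 84)) = -28936 - 2*49/(173 - 82) = -28936 - 2*49/91 = -28936 - 2*49*1/91 = -28936 - 14/13 = -376182/13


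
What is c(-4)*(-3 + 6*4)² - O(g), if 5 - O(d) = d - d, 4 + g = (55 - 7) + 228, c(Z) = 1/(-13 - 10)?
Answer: -556/23 ≈ -24.174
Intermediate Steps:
c(Z) = -1/23 (c(Z) = 1/(-23) = -1/23)
g = 272 (g = -4 + ((55 - 7) + 228) = -4 + (48 + 228) = -4 + 276 = 272)
O(d) = 5 (O(d) = 5 - (d - d) = 5 - 1*0 = 5 + 0 = 5)
c(-4)*(-3 + 6*4)² - O(g) = -(-3 + 6*4)²/23 - 1*5 = -(-3 + 24)²/23 - 5 = -1/23*21² - 5 = -1/23*441 - 5 = -441/23 - 5 = -556/23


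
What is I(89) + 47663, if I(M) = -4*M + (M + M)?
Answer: 47485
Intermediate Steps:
I(M) = -2*M (I(M) = -4*M + 2*M = -2*M)
I(89) + 47663 = -2*89 + 47663 = -178 + 47663 = 47485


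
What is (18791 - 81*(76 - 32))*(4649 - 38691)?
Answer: -518357534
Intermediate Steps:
(18791 - 81*(76 - 32))*(4649 - 38691) = (18791 - 81*44)*(-34042) = (18791 - 3564)*(-34042) = 15227*(-34042) = -518357534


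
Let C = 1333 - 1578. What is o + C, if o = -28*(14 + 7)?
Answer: -833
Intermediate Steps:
o = -588 (o = -28*21 = -588)
C = -245
o + C = -588 - 245 = -833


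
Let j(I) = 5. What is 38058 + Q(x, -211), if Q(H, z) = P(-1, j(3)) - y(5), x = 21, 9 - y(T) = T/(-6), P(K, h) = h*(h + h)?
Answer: 228589/6 ≈ 38098.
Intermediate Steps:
P(K, h) = 2*h**2 (P(K, h) = h*(2*h) = 2*h**2)
y(T) = 9 + T/6 (y(T) = 9 - T/(-6) = 9 - T*(-1)/6 = 9 - (-1)*T/6 = 9 + T/6)
Q(H, z) = 241/6 (Q(H, z) = 2*5**2 - (9 + (1/6)*5) = 2*25 - (9 + 5/6) = 50 - 1*59/6 = 50 - 59/6 = 241/6)
38058 + Q(x, -211) = 38058 + 241/6 = 228589/6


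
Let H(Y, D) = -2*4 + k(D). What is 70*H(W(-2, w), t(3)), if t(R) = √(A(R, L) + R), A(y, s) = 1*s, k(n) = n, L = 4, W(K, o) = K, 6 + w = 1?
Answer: -560 + 70*√7 ≈ -374.80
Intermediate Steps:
w = -5 (w = -6 + 1 = -5)
A(y, s) = s
t(R) = √(4 + R)
H(Y, D) = -8 + D (H(Y, D) = -2*4 + D = -8 + D)
70*H(W(-2, w), t(3)) = 70*(-8 + √(4 + 3)) = 70*(-8 + √7) = -560 + 70*√7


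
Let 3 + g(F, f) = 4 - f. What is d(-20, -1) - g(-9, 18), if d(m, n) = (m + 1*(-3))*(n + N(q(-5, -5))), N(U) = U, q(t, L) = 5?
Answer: -75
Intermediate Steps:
g(F, f) = 1 - f (g(F, f) = -3 + (4 - f) = 1 - f)
d(m, n) = (-3 + m)*(5 + n) (d(m, n) = (m + 1*(-3))*(n + 5) = (m - 3)*(5 + n) = (-3 + m)*(5 + n))
d(-20, -1) - g(-9, 18) = (-15 - 3*(-1) + 5*(-20) - 20*(-1)) - (1 - 1*18) = (-15 + 3 - 100 + 20) - (1 - 18) = -92 - 1*(-17) = -92 + 17 = -75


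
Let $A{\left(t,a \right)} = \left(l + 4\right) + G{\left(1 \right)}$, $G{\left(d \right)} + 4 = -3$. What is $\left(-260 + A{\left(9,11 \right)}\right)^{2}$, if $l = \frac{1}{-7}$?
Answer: $\frac{3392964}{49} \approx 69244.0$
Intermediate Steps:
$l = - \frac{1}{7} \approx -0.14286$
$G{\left(d \right)} = -7$ ($G{\left(d \right)} = -4 - 3 = -7$)
$A{\left(t,a \right)} = - \frac{22}{7}$ ($A{\left(t,a \right)} = \left(- \frac{1}{7} + 4\right) - 7 = \frac{27}{7} - 7 = - \frac{22}{7}$)
$\left(-260 + A{\left(9,11 \right)}\right)^{2} = \left(-260 - \frac{22}{7}\right)^{2} = \left(- \frac{1842}{7}\right)^{2} = \frac{3392964}{49}$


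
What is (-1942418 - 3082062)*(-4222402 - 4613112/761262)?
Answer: 2691746920952098880/126877 ≈ 2.1215e+13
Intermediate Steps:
(-1942418 - 3082062)*(-4222402 - 4613112/761262) = -5024480*(-4222402 - 4613112*1/761262) = -5024480*(-4222402 - 768852/126877) = -5024480*(-535726467406/126877) = 2691746920952098880/126877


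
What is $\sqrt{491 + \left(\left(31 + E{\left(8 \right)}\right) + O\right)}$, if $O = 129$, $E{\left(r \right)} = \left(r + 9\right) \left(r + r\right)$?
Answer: $\sqrt{923} \approx 30.381$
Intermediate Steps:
$E{\left(r \right)} = 2 r \left(9 + r\right)$ ($E{\left(r \right)} = \left(9 + r\right) 2 r = 2 r \left(9 + r\right)$)
$\sqrt{491 + \left(\left(31 + E{\left(8 \right)}\right) + O\right)} = \sqrt{491 + \left(\left(31 + 2 \cdot 8 \left(9 + 8\right)\right) + 129\right)} = \sqrt{491 + \left(\left(31 + 2 \cdot 8 \cdot 17\right) + 129\right)} = \sqrt{491 + \left(\left(31 + 272\right) + 129\right)} = \sqrt{491 + \left(303 + 129\right)} = \sqrt{491 + 432} = \sqrt{923}$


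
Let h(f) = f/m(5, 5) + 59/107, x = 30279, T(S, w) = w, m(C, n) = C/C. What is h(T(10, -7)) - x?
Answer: -3240543/107 ≈ -30285.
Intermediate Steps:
m(C, n) = 1
h(f) = 59/107 + f (h(f) = f/1 + 59/107 = f*1 + 59*(1/107) = f + 59/107 = 59/107 + f)
h(T(10, -7)) - x = (59/107 - 7) - 1*30279 = -690/107 - 30279 = -3240543/107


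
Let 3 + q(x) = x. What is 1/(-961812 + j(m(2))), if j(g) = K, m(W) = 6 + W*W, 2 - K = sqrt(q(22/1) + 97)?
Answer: -480905/462539237992 + sqrt(29)/462539237992 ≈ -1.0397e-6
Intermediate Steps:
q(x) = -3 + x
K = 2 - 2*sqrt(29) (K = 2 - sqrt((-3 + 22/1) + 97) = 2 - sqrt((-3 + 22*1) + 97) = 2 - sqrt((-3 + 22) + 97) = 2 - sqrt(19 + 97) = 2 - sqrt(116) = 2 - 2*sqrt(29) ≈ -8.7703)
m(W) = 6 + W**2
j(g) = 2 - 2*sqrt(29)
1/(-961812 + j(m(2))) = 1/(-961812 + (2 - 2*sqrt(29))) = 1/(-961810 - 2*sqrt(29))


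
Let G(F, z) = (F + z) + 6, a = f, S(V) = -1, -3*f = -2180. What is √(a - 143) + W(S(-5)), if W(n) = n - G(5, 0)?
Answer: -12 + √5253/3 ≈ 12.159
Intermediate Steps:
f = 2180/3 (f = -⅓*(-2180) = 2180/3 ≈ 726.67)
a = 2180/3 ≈ 726.67
G(F, z) = 6 + F + z
W(n) = -11 + n (W(n) = n - (6 + 5 + 0) = n - 1*11 = n - 11 = -11 + n)
√(a - 143) + W(S(-5)) = √(2180/3 - 143) + (-11 - 1) = √(1751/3) - 12 = √5253/3 - 12 = -12 + √5253/3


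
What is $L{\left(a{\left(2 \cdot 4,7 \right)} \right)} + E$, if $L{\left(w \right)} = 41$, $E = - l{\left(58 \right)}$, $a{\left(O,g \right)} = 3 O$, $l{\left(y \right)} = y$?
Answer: $-17$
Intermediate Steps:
$E = -58$ ($E = \left(-1\right) 58 = -58$)
$L{\left(a{\left(2 \cdot 4,7 \right)} \right)} + E = 41 - 58 = -17$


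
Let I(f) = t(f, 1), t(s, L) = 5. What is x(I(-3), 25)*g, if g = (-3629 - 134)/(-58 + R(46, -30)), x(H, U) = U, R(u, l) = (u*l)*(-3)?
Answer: -94075/4082 ≈ -23.046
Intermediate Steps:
R(u, l) = -3*l*u (R(u, l) = (l*u)*(-3) = -3*l*u)
I(f) = 5
g = -3763/4082 (g = (-3629 - 134)/(-58 - 3*(-30)*46) = -3763/(-58 + 4140) = -3763/4082 ≈ -0.92185)
x(I(-3), 25)*g = 25*(-3763/4082) = -94075/4082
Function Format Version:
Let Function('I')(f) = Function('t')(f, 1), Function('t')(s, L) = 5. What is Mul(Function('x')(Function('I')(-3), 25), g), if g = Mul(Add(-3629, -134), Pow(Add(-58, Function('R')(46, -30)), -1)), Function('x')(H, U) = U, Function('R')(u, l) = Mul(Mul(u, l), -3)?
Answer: Rational(-94075, 4082) ≈ -23.046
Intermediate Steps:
Function('R')(u, l) = Mul(-3, l, u) (Function('R')(u, l) = Mul(Mul(l, u), -3) = Mul(-3, l, u))
Function('I')(f) = 5
g = Rational(-3763, 4082) (g = Mul(Add(-3629, -134), Pow(Add(-58, Mul(-3, -30, 46)), -1)) = Mul(-3763, Pow(Add(-58, 4140), -1)) = Mul(-3763, Pow(4082, -1)) = Mul(-3763, Rational(1, 4082)) = Rational(-3763, 4082) ≈ -0.92185)
Mul(Function('x')(Function('I')(-3), 25), g) = Mul(25, Rational(-3763, 4082)) = Rational(-94075, 4082)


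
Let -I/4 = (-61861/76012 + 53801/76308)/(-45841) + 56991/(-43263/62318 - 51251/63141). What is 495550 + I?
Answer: 63704441932647248450519347028/98472157142581978341171 ≈ 6.4693e+5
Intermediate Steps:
I = 14906564460640749083552057978/98472157142581978341171 (I = -4*((-61861/76012 + 53801/76308)/(-45841) + 56991/(-43263/62318 - 51251/63141)) = -4*((-61861*1/76012 + 53801*(1/76308))*(-1/45841) + 56991/(-43263*1/62318 - 51251*1/63141)) = -4*((-61861/76012 + 53801/76308)*(-1/45841) + 56991/(-43263/62318 - 51251/63141)) = -4*(-78870947/725040462*(-1/45841) + 56991/(-5925528901/3934820838)) = -4*(78870947/33236579818542 + 56991*(-3934820838/5925528901)) = -4*(78870947/33236579818542 - 224249374378458/5925528901) = -4*(-7453282230320374541776028989/196944314285163956682342) = 14906564460640749083552057978/98472157142581978341171 ≈ 1.5138e+5)
495550 + I = 495550 + 14906564460640749083552057978/98472157142581978341171 = 63704441932647248450519347028/98472157142581978341171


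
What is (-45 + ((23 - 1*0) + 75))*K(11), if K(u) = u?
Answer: 583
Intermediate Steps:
(-45 + ((23 - 1*0) + 75))*K(11) = (-45 + ((23 - 1*0) + 75))*11 = (-45 + ((23 + 0) + 75))*11 = (-45 + (23 + 75))*11 = (-45 + 98)*11 = 53*11 = 583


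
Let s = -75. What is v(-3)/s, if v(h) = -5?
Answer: 1/15 ≈ 0.066667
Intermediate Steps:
v(-3)/s = -5/(-75) = -5*(-1/75) = 1/15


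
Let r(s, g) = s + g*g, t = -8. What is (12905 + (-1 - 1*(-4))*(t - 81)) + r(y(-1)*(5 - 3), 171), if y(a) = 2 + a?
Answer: 41881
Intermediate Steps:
r(s, g) = s + g²
(12905 + (-1 - 1*(-4))*(t - 81)) + r(y(-1)*(5 - 3), 171) = (12905 + (-1 - 1*(-4))*(-8 - 81)) + ((2 - 1)*(5 - 3) + 171²) = (12905 + (-1 + 4)*(-89)) + (1*2 + 29241) = (12905 + 3*(-89)) + (2 + 29241) = (12905 - 267) + 29243 = 12638 + 29243 = 41881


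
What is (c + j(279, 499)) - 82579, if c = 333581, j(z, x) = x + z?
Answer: 251780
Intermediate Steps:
(c + j(279, 499)) - 82579 = (333581 + (499 + 279)) - 82579 = (333581 + 778) - 82579 = 334359 - 82579 = 251780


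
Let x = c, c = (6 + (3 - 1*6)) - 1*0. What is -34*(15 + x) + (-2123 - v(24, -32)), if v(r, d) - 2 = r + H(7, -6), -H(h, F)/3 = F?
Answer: -2779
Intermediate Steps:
H(h, F) = -3*F
v(r, d) = 20 + r (v(r, d) = 2 + (r - 3*(-6)) = 2 + (r + 18) = 2 + (18 + r) = 20 + r)
c = 3 (c = (6 + (3 - 6)) + 0 = (6 - 3) + 0 = 3 + 0 = 3)
x = 3
-34*(15 + x) + (-2123 - v(24, -32)) = -34*(15 + 3) + (-2123 - (20 + 24)) = -34*18 + (-2123 - 1*44) = -612 + (-2123 - 44) = -612 - 2167 = -2779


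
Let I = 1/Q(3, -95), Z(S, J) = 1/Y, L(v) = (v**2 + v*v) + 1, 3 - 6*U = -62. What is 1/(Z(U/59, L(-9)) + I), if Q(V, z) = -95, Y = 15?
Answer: 285/16 ≈ 17.813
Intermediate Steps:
U = 65/6 (U = 1/2 - 1/6*(-62) = 1/2 + 31/3 = 65/6 ≈ 10.833)
L(v) = 1 + 2*v**2 (L(v) = (v**2 + v**2) + 1 = 2*v**2 + 1 = 1 + 2*v**2)
Z(S, J) = 1/15
I = -1/95 (I = 1/(-95) = -1/95 ≈ -0.010526)
1/(Z(U/59, L(-9)) + I) = 1/(1/15 - 1/95) = 1/(16/285) = 285/16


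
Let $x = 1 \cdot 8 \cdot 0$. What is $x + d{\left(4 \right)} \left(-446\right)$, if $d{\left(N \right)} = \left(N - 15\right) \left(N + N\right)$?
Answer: $39248$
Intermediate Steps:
$d{\left(N \right)} = 2 N \left(-15 + N\right)$ ($d{\left(N \right)} = \left(-15 + N\right) 2 N = 2 N \left(-15 + N\right)$)
$x = 0$ ($x = 8 \cdot 0 = 0$)
$x + d{\left(4 \right)} \left(-446\right) = 0 + 2 \cdot 4 \left(-15 + 4\right) \left(-446\right) = 0 + 2 \cdot 4 \left(-11\right) \left(-446\right) = 0 - -39248 = 0 + 39248 = 39248$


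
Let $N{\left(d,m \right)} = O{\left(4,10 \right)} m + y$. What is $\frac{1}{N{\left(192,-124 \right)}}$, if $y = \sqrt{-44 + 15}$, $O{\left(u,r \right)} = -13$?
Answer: $\frac{1612}{2598573} - \frac{i \sqrt{29}}{2598573} \approx 0.00062034 - 2.0724 \cdot 10^{-6} i$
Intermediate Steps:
$y = i \sqrt{29}$ ($y = \sqrt{-29} = i \sqrt{29} \approx 5.3852 i$)
$N{\left(d,m \right)} = - 13 m + i \sqrt{29}$
$\frac{1}{N{\left(192,-124 \right)}} = \frac{1}{\left(-13\right) \left(-124\right) + i \sqrt{29}} = \frac{1}{1612 + i \sqrt{29}}$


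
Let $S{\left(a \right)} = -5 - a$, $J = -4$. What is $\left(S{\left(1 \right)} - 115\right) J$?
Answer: $484$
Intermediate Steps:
$\left(S{\left(1 \right)} - 115\right) J = \left(\left(-5 - 1\right) - 115\right) \left(-4\right) = \left(-6 - 115\right) \left(-4\right) = \left(-121\right) \left(-4\right) = 484$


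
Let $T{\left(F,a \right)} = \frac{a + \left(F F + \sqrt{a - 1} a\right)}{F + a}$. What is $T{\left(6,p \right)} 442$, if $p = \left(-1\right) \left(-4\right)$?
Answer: $1768 + \frac{884 \sqrt{3}}{5} \approx 2074.2$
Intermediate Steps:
$p = 4$
$T{\left(F,a \right)} = \frac{a + F^{2} + a \sqrt{-1 + a}}{F + a}$ ($T{\left(F,a \right)} = \frac{a + \left(F^{2} + \sqrt{-1 + a} a\right)}{F + a} = \frac{a + \left(F^{2} + a \sqrt{-1 + a}\right)}{F + a} = \frac{a + F^{2} + a \sqrt{-1 + a}}{F + a}$)
$T{\left(6,p \right)} 442 = \frac{4 + 6^{2} + 4 \sqrt{-1 + 4}}{6 + 4} \cdot 442 = \frac{4 + 36 + 4 \sqrt{3}}{10} \cdot 442 = \frac{40 + 4 \sqrt{3}}{10} \cdot 442 = \left(4 + \frac{2 \sqrt{3}}{5}\right) 442 = 1768 + \frac{884 \sqrt{3}}{5}$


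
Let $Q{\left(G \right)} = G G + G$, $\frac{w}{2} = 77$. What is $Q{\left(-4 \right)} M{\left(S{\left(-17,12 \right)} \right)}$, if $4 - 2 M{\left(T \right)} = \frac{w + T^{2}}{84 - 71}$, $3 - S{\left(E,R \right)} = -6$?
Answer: $- \frac{1098}{13} \approx -84.462$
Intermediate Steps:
$w = 154$ ($w = 2 \cdot 77 = 154$)
$S{\left(E,R \right)} = 9$ ($S{\left(E,R \right)} = 3 - -6 = 3 + 6 = 9$)
$Q{\left(G \right)} = G + G^{2}$ ($Q{\left(G \right)} = G^{2} + G = G + G^{2}$)
$M{\left(T \right)} = - \frac{51}{13} - \frac{T^{2}}{26}$ ($M{\left(T \right)} = 2 - \frac{\left(154 + T^{2}\right) \frac{1}{84 - 71}}{2} = 2 - \frac{\left(154 + T^{2}\right) \frac{1}{13}}{2} = 2 - \frac{\frac{154}{13} + \frac{T^{2}}{13}}{2} = 2 - \left(\frac{77}{13} + \frac{T^{2}}{26}\right) = - \frac{51}{13} - \frac{T^{2}}{26}$)
$Q{\left(-4 \right)} M{\left(S{\left(-17,12 \right)} \right)} = - 4 \left(1 - 4\right) \left(- \frac{51}{13} - \frac{9^{2}}{26}\right) = \left(-4\right) \left(-3\right) \left(- \frac{51}{13} - \frac{81}{26}\right) = 12 \left(- \frac{51}{13} - \frac{81}{26}\right) = 12 \left(- \frac{183}{26}\right) = - \frac{1098}{13}$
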